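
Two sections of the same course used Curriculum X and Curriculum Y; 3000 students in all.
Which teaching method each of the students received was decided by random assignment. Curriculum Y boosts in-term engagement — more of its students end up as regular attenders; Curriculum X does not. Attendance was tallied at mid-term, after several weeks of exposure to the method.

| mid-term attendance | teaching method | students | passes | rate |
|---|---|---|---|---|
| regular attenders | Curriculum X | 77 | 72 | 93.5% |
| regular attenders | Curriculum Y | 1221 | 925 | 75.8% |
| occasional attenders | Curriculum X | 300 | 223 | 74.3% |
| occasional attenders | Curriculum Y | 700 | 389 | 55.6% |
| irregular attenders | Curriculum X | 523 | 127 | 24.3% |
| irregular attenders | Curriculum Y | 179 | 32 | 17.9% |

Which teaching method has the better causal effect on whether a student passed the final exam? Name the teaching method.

Curriculum Y

Mid-term attendance is recorded after the teaching method and is itself shifted by it — it sits on the causal path from teaching method to outcome. Conditioning on a mediator would strip out part of the effect we want; the pooled comparison gives the total causal effect.
Pooled: Curriculum X 46.9% vs Curriculum Y 64.1%; Curriculum Y is higher overall.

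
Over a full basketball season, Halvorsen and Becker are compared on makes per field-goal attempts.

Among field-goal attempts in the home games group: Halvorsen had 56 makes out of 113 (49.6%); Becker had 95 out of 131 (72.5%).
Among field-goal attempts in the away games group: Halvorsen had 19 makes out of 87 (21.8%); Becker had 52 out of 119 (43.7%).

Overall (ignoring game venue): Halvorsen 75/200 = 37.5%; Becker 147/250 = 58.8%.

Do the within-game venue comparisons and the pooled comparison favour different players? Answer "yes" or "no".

no

Within each game venue level (home games 49.6% vs 72.5%; away games 21.8% vs 43.7%), Becker has the higher rate every time. Pooled: 37.5% vs 58.8% — Becker has the higher rate overall. They agree.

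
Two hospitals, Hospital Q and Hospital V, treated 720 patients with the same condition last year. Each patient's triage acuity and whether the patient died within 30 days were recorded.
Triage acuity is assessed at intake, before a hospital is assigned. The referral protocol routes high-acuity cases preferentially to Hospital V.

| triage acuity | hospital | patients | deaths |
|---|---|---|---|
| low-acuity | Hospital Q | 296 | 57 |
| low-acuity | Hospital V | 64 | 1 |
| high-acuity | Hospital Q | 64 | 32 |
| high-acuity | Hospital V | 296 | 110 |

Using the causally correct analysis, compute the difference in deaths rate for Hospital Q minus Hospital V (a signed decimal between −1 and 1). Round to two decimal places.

Hospital V is lower inside every triage acuity stratum but Hospital Q is lower in aggregate. Whether to stratify depends on how triage acuity relates to the hospital.
Here triage acuity is a common cause — it drives both which hospital a case falls under and the outcome. The crude comparison mixes populations; the stratum-specific rates are the causally relevant ones.
Adjusting over the population distribution of triage acuity: 0.500·(0.193−0.016) + 0.500·(0.500−0.372) = +0.153.

+0.15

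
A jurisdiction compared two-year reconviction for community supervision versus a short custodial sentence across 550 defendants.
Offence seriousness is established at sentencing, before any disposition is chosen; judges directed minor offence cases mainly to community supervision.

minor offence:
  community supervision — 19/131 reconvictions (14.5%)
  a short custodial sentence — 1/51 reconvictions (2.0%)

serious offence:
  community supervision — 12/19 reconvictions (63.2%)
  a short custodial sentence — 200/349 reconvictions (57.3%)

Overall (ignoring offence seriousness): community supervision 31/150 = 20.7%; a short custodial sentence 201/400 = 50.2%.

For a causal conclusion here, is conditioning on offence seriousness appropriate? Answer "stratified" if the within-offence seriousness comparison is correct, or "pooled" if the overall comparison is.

stratified

Within every offence seriousness level a short custodial sentence has the lower rate, yet pooled community supervision does — Simpson's reversal.
Offence seriousness differs across dispositions for reasons unrelated to any effect of the disposition itself, and it separately predicts the outcome — a classic confounder. We must compare within offence seriousness levels.
Within each level — minor offence: 14.5% vs 2.0%; serious offence: 63.2% vs 57.3% — a short custodial sentence is lower every time.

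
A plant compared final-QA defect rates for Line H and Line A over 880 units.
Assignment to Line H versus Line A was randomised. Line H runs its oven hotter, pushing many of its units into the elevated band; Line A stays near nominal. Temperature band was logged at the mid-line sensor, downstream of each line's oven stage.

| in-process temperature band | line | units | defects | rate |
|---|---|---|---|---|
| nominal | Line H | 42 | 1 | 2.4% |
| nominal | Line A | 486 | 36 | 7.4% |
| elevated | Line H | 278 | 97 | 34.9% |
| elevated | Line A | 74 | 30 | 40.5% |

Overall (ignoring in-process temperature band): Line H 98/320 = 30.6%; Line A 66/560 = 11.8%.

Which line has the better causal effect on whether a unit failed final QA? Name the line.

Stratifying would compare lines among units the lines themselves sorted into in-process temperature band groups — a form of selection on an intermediate. The unconditioned pooled rates give the total causal effect.
Pooled: Line H 30.6% vs Line A 11.8%; Line A is lower overall.

Line A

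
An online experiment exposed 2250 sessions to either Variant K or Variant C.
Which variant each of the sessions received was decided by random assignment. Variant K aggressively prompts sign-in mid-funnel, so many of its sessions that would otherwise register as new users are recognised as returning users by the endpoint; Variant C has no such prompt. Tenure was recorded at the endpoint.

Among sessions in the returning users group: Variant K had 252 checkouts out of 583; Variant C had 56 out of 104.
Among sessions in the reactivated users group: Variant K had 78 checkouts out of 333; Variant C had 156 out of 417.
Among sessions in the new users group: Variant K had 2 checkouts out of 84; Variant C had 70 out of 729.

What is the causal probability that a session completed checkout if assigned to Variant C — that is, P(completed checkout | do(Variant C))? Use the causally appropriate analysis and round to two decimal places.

The user tenure-specific comparison favours Variant C throughout, but the pooled figures favour Variant K. The question is whether to condition on user tenure.
Stratifying would compare variants among sessions the variants themselves sorted into user tenure groups — a form of selection on an intermediate. The unconditioned pooled rates give the total causal effect.
So P(outcome | do(Variant C)) is just the pooled rate for Variant C: 282/1250 = 0.226.

0.23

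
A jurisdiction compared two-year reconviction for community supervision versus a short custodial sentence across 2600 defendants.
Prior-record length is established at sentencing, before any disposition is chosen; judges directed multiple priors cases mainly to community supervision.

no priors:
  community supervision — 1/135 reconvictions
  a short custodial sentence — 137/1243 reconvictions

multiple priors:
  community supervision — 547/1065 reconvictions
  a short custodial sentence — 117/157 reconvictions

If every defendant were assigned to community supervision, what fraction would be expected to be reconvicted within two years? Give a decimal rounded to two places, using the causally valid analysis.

0.25

The prior-record length-specific comparison favours community supervision throughout, but the pooled figures favour a short custodial sentence. The question is whether to condition on prior-record length.
Prior-record length differs across dispositions for reasons unrelated to any effect of the disposition itself, and it separately predicts the outcome — a classic confounder. We must compare within prior-record length levels.
Standardising community supervision to the population prior-record length mix: 0.530·1/135 + 0.470·547/1065 = 0.245.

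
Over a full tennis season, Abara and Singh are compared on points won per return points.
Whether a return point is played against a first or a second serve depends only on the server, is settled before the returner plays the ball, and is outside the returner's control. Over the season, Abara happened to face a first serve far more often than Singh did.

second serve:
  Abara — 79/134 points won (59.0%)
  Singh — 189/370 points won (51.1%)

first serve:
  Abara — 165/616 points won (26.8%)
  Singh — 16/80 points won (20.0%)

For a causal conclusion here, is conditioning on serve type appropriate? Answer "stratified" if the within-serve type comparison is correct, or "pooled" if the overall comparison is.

stratified

The serve type-specific comparison favours Abara throughout, but the pooled figures favour Singh. The question is whether to condition on serve type.
Since serve type is a pre-existing factor (not a product of the player) and it affects the outcome on its own, it is a confounder. The stratified rates, not the pooled rate, identify the causal effect.
Within each level — second serve: 59.0% vs 51.1%; first serve: 26.8% vs 20.0% — Abara is higher every time.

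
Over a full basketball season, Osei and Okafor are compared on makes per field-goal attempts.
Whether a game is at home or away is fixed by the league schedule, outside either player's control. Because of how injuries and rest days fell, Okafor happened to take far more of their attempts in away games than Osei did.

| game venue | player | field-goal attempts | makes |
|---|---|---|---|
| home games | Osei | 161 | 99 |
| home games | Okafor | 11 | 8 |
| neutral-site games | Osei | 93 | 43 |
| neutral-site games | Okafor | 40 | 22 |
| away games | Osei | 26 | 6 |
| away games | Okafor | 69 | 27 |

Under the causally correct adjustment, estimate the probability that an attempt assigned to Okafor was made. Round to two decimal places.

0.59

The stratified and pooled comparisons disagree (Okafor wins within each game venue; Osei wins overall), so the answer turns on the causal role of game venue.
The imbalance in game venue arose from how field-goal attempts were allocated, not from anything the player did; and game venue independently affects the outcome. The pooled gap is confounded — condition on game venue.
Standardising Okafor to the population game venue mix: 0.430·8/11 + 0.333·22/40 + 0.237·27/69 = 0.589.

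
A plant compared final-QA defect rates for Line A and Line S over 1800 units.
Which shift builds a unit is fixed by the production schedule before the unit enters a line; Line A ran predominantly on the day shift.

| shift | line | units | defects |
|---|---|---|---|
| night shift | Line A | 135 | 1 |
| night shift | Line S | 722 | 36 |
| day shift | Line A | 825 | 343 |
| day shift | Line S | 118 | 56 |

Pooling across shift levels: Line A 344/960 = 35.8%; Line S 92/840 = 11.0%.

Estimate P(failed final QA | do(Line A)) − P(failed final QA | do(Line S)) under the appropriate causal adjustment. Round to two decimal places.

Within every shift level Line A has the lower rate, yet pooled Line S does — Simpson's reversal.
Nothing the line does changes shift; the imbalance is an allocation artefact. With shift also predicting the outcome, the pooled figure is confounded, and the within-stratum comparison is the causal one.
Adjusting over the population distribution of shift: 0.476·(0.007−0.050) + 0.524·(0.416−0.475) = -0.051.

-0.05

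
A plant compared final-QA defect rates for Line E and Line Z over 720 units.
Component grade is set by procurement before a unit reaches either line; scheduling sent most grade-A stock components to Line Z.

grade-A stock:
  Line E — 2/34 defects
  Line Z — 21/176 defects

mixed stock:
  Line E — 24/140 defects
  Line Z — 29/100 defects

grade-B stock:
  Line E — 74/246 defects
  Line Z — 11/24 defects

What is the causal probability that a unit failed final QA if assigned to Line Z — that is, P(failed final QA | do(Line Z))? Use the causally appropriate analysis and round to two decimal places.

0.30

Component grade is set before the line has any effect — it is not caused by the line — and it independently drives the outcome. That makes it a confounder, so the causal comparison is within component grade levels.
Standardising Line Z to the population component grade mix: 0.292·21/176 + 0.333·29/100 + 0.375·11/24 = 0.303.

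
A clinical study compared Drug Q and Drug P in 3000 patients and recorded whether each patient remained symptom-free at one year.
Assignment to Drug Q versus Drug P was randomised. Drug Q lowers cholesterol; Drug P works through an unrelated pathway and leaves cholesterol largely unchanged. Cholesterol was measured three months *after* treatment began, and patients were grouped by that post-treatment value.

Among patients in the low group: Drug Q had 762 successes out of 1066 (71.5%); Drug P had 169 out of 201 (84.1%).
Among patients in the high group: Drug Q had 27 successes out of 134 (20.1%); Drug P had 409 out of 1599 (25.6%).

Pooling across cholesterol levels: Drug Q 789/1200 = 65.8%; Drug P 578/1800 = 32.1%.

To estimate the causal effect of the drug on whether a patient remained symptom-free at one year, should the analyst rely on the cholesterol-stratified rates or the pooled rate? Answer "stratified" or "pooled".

Cholesterol lies on the pathway drug → cholesterol → outcome, so adjusting for it blocks the indirect effect. For the total causal effect of drug, use the unadjusted pooled rates.
Pooled: Drug Q 65.8% vs Drug P 32.1%; Drug Q is higher overall.

pooled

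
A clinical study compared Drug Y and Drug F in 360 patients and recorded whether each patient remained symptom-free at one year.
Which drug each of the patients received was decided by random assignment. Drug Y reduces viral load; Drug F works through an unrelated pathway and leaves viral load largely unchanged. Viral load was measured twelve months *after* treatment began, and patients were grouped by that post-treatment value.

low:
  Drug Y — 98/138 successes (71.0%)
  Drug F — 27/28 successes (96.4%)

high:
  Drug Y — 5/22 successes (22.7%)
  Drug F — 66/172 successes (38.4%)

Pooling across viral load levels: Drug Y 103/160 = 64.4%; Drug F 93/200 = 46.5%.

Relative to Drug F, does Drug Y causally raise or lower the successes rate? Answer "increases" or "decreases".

increases

Viral load here is a post-treatment variable shaped by the drug; conditioning on it would introduce bias rather than remove it. The overall comparison is the causal one.
Pooled: Drug Y 64.4% vs Drug F 46.5%; Drug Y is higher overall.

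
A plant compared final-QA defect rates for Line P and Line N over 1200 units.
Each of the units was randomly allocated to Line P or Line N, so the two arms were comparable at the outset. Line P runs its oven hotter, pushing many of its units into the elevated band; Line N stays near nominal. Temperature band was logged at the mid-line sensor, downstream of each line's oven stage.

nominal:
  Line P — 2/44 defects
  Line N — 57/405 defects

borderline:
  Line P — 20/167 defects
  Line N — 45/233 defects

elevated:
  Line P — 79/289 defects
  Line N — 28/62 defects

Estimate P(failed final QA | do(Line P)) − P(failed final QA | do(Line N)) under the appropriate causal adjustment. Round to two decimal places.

In-process temperature band is recorded after the line and is itself shifted by it — it sits on the causal path from line to outcome. Conditioning on a mediator would strip out part of the effect we want; the pooled comparison gives the total causal effect.
The causal difference is the pooled difference: 0.202 − 0.186 = +0.016.

+0.02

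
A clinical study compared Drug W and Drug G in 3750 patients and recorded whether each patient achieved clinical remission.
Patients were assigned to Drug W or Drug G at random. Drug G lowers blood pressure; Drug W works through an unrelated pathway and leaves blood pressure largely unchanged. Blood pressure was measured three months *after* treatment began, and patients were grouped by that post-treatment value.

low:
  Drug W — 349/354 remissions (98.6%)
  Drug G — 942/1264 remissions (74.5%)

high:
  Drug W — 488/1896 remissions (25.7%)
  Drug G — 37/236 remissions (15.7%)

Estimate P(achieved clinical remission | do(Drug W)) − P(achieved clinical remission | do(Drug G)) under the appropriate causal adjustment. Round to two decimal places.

-0.28

The blood pressure-specific comparison favours Drug W throughout, but the pooled figures favour Drug G. The question is whether to condition on blood pressure.
Blood pressure is recorded after the drug and is itself shifted by it — it sits on the causal path from drug to outcome. Conditioning on a mediator would strip out part of the effect we want; the pooled comparison gives the total causal effect.
The causal difference is the pooled difference: 0.372 − 0.653 = -0.281.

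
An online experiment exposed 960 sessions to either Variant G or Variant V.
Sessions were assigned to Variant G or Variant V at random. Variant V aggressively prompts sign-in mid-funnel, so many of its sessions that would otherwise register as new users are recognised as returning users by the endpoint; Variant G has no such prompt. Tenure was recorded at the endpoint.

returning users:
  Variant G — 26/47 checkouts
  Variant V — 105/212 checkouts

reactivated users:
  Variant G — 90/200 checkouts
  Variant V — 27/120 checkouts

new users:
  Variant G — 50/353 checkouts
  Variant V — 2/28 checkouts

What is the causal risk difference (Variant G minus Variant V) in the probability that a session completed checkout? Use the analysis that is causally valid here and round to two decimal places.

The user tenure-specific comparison favours Variant G throughout, but the pooled figures favour Variant V. The question is whether to condition on user tenure.
User tenure lies on the pathway variant → user tenure → outcome, so adjusting for it blocks the indirect effect. For the total causal effect of variant, use the unadjusted pooled rates.
The causal difference is the pooled difference: 0.277 − 0.372 = -0.096.

-0.10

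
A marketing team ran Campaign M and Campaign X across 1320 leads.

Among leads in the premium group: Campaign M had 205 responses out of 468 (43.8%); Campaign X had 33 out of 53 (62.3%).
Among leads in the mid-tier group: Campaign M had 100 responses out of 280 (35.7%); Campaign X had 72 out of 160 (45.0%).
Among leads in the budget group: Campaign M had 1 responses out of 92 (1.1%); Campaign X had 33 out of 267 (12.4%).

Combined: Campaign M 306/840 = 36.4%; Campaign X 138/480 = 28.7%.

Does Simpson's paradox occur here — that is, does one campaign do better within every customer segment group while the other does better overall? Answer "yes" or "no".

yes

Within each customer segment level (premium 43.8% vs 62.3%; mid-tier 35.7% vs 45.0%; budget 1.1% vs 12.4%), Campaign X has the higher rate every time. Pooled: 36.4% vs 28.7% — Campaign M has the higher rate overall. The two comparisons disagree.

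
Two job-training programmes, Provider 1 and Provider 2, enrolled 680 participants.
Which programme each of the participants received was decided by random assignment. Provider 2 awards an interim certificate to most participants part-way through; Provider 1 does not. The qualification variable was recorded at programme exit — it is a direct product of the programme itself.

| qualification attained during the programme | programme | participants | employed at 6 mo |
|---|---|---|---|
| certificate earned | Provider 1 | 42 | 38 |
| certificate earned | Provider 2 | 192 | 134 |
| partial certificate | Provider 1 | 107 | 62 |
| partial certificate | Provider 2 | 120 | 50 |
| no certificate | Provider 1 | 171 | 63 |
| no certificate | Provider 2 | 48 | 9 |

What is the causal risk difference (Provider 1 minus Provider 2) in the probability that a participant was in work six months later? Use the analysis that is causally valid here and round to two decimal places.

-0.03

The stratified and pooled comparisons disagree (Provider 1 wins within each qualification attained during the programme; Provider 2 wins overall), so the answer turns on the causal role of qualification attained during the programme.
Because the programme influences qualification attained during the programme, qualification attained during the programme is a post-treatment mediator, not a confounder. Stratifying on it would bias the estimate; the causal effect is the crude pooled difference.
The causal difference is the pooled difference: 0.509 − 0.536 = -0.027.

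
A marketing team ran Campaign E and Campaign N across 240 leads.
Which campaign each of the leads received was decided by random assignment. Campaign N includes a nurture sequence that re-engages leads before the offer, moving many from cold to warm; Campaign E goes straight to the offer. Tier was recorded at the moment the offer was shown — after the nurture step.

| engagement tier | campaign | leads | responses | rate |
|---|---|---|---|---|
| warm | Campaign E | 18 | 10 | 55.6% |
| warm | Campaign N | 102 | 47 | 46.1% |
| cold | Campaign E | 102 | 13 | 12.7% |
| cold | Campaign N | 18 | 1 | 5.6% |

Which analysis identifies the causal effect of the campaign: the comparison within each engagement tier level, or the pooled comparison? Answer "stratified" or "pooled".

pooled

The distribution of engagement tier is itself part of what the campaign does — it is an intermediate outcome. Holding it fixed would remove that part of the effect; the total effect is the pooled difference.
Pooled: Campaign E 19.2% vs Campaign N 40.0%; Campaign N is higher overall.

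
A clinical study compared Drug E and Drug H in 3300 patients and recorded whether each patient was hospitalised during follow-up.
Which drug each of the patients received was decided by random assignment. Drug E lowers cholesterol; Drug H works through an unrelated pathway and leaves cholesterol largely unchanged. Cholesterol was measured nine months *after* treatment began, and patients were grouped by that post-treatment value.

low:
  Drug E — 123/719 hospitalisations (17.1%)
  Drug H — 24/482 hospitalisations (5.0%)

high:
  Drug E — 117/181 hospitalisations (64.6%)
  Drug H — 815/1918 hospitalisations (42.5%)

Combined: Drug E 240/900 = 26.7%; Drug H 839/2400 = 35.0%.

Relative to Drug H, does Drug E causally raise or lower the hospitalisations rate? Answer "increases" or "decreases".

decreases

Cholesterol is recorded after the drug and is itself shifted by it — it sits on the causal path from drug to outcome. Conditioning on a mediator would strip out part of the effect we want; the pooled comparison gives the total causal effect.
Pooled: Drug E 26.7% vs Drug H 35.0%; Drug E is lower overall.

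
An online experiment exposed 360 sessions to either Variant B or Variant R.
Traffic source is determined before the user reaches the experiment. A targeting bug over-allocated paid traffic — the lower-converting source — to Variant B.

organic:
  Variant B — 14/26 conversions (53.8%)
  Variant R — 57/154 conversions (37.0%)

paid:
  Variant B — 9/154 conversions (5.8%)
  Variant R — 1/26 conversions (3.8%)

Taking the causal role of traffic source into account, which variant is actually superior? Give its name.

Variant B

Within every traffic source level Variant B has the higher rate, yet pooled Variant R does — Simpson's reversal.
Traffic source is set before the variant has any effect — it is not caused by the variant — and it independently drives the outcome. That makes it a confounder, so the causal comparison is within traffic source levels.
Within each level — organic: 53.8% vs 37.0%; paid: 5.8% vs 3.8% — Variant B is higher every time.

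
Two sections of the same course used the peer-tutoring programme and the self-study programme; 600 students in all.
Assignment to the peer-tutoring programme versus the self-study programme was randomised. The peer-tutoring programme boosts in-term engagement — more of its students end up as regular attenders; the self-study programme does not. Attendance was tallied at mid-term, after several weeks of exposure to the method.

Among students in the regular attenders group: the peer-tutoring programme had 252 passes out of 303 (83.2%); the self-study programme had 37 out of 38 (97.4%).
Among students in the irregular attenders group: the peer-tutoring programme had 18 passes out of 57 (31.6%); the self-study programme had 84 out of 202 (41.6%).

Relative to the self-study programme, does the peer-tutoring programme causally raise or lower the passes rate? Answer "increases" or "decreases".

increases

The mid-term attendance-specific comparison favours the self-study programme throughout, but the pooled figures favour the peer-tutoring programme. The question is whether to condition on mid-term attendance.
Mid-term attendance lies on the pathway teaching method → mid-term attendance → outcome, so adjusting for it blocks the indirect effect. For the total causal effect of teaching method, use the unadjusted pooled rates.
Pooled: the peer-tutoring programme 75.0% vs the self-study programme 50.4%; the peer-tutoring programme is higher overall.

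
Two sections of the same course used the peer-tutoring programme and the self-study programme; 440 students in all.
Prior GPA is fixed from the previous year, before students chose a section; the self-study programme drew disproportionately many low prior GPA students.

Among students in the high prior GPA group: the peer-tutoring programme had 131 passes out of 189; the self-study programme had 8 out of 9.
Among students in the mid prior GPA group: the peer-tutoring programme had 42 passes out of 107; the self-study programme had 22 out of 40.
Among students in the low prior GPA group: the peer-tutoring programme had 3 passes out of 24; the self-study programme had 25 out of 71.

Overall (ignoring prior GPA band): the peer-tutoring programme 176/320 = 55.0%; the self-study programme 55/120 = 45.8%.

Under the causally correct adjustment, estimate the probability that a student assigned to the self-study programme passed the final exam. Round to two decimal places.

0.66

The stratified and pooled comparisons disagree (the self-study programme wins within each prior GPA band; the peer-tutoring programme wins overall), so the answer turns on the causal role of prior GPA band.
The imbalance in prior GPA band arose from how students were allocated, not from anything the teaching method did; and prior GPA band independently affects the outcome. The pooled gap is confounded — condition on prior GPA band.
Standardising the self-study programme to the population prior GPA band mix: 0.450·8/9 + 0.334·22/40 + 0.216·25/71 = 0.660.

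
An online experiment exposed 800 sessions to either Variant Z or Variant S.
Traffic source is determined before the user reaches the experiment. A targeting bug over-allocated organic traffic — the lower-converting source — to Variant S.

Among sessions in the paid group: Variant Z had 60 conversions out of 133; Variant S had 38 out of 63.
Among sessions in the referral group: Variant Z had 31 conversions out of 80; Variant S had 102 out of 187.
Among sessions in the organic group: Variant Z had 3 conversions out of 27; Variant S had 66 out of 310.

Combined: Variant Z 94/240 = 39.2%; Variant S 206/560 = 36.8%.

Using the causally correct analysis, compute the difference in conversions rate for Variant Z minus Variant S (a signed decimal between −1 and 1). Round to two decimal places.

-0.13

Since traffic source is a pre-existing factor (not a product of the variant) and it affects the outcome on its own, it is a confounder. The stratified rates, not the pooled rate, identify the causal effect.
Adjusting over the population distribution of traffic source: 0.245·(0.451−0.603) + 0.334·(0.388−0.545) + 0.421·(0.111−0.213) = -0.133.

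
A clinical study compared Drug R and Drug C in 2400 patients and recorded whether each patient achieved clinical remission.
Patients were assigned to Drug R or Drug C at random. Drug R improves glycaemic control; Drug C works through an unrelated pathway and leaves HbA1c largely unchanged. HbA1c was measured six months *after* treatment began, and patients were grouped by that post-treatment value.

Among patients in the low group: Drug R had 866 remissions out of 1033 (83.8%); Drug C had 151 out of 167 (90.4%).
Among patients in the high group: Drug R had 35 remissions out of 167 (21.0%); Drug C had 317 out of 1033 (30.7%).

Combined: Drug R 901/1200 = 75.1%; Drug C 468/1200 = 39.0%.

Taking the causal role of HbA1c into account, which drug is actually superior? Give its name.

Drug R

The distribution of HbA1c is itself part of what the drug does — it is an intermediate outcome. Holding it fixed would remove that part of the effect; the total effect is the pooled difference.
Pooled: Drug R 75.1% vs Drug C 39.0%; Drug R is higher overall.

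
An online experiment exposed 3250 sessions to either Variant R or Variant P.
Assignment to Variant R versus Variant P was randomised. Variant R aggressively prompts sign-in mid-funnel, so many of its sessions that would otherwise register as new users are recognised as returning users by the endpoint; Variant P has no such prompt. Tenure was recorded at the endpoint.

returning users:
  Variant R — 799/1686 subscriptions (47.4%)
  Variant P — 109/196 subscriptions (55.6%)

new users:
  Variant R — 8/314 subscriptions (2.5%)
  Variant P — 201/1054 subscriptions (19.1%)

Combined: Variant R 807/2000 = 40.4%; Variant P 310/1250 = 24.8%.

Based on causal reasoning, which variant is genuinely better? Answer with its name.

The distribution of user tenure is itself part of what the variant does — it is an intermediate outcome. Holding it fixed would remove that part of the effect; the total effect is the pooled difference.
Pooled: Variant R 40.4% vs Variant P 24.8%; Variant R is higher overall.

Variant R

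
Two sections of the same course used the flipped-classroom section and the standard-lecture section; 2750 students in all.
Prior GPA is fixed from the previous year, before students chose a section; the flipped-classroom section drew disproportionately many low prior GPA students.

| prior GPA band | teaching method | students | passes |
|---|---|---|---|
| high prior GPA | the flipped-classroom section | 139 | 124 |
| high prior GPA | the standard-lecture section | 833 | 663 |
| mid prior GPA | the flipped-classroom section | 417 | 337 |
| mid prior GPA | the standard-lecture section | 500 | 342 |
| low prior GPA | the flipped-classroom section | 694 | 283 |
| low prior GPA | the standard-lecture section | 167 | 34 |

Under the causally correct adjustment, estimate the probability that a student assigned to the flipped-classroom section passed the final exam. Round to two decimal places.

Prior GPA band is set before the teaching method has any effect — it is not caused by the teaching method — and it independently drives the outcome. That makes it a confounder, so the causal comparison is within prior GPA band levels.
Standardising the flipped-classroom section to the population prior GPA band mix: 0.353·124/139 + 0.333·337/417 + 0.313·283/694 = 0.712.

0.71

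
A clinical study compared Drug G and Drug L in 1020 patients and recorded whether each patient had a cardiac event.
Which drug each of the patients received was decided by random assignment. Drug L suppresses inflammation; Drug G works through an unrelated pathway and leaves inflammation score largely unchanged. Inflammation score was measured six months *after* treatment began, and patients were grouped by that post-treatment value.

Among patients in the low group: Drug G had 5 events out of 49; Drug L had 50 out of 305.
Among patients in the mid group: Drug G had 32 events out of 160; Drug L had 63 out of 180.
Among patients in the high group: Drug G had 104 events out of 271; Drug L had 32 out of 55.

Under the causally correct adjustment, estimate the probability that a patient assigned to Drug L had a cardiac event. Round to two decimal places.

0.27

The distribution of inflammation score is itself part of what the drug does — it is an intermediate outcome. Holding it fixed would remove that part of the effect; the total effect is the pooled difference.
So P(outcome | do(Drug L)) is just the pooled rate for Drug L: 145/540 = 0.269.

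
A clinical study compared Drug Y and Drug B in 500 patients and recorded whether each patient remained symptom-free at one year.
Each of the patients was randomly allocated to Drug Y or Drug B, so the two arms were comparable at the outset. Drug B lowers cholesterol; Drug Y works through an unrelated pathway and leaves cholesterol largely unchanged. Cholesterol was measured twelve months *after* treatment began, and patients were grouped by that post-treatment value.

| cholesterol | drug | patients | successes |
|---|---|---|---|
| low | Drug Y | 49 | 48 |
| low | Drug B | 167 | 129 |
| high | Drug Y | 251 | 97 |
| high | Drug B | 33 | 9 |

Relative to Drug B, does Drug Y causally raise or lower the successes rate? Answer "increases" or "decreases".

Drug Y is higher inside every cholesterol stratum but Drug B is higher in aggregate. Whether to stratify depends on how cholesterol relates to the drug.
Cholesterol is recorded after the drug and is itself shifted by it — it sits on the causal path from drug to outcome. Conditioning on a mediator would strip out part of the effect we want; the pooled comparison gives the total causal effect.
Pooled: Drug Y 48.3% vs Drug B 69.0%; Drug B is higher overall.

decreases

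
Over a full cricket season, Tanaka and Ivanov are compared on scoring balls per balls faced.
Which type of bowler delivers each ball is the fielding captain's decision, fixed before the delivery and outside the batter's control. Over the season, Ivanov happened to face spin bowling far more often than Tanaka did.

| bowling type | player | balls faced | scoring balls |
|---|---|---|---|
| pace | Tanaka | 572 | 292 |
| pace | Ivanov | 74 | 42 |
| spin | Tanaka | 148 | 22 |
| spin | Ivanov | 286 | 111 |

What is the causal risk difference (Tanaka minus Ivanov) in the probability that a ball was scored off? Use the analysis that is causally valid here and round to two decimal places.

Bowling type differs across players for reasons unrelated to any effect of the player itself, and it separately predicts the outcome — a classic confounder. We must compare within bowling type levels.
Adjusting over the population distribution of bowling type: 0.598·(0.510−0.568) + 0.402·(0.149−0.388) = -0.130.

-0.13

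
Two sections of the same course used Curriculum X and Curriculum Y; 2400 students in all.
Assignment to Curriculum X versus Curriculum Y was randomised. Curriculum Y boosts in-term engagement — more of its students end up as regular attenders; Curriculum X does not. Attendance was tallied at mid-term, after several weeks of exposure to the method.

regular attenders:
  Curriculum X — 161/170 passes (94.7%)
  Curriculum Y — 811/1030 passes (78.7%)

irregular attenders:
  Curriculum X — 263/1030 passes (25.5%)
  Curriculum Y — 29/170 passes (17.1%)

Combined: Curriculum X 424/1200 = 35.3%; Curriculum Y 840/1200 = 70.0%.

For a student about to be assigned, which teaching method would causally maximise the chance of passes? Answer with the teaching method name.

Curriculum Y

Within every mid-term attendance level Curriculum X has the higher rate, yet pooled Curriculum Y does — Simpson's reversal.
Stratifying would compare teaching methods among students the teaching methods themselves sorted into mid-term attendance groups — a form of selection on an intermediate. The unconditioned pooled rates give the total causal effect.
Pooled: Curriculum X 35.3% vs Curriculum Y 70.0%; Curriculum Y is higher overall.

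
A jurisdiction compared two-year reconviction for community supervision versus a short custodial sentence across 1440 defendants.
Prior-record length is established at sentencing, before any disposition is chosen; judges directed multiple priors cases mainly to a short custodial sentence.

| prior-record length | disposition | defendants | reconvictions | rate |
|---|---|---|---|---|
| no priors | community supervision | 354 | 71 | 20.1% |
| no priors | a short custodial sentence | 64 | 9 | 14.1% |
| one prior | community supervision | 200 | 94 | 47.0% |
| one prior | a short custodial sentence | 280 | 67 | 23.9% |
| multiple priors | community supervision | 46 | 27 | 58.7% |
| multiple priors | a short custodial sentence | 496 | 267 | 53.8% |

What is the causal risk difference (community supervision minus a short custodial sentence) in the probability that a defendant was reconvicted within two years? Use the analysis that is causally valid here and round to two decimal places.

Prior-record length is set before the disposition has any effect — it is not caused by the disposition — and it independently drives the outcome. That makes it a confounder, so the causal comparison is within prior-record length levels.
Adjusting over the population distribution of prior-record length: 0.290·(0.201−0.141) + 0.333·(0.470−0.239) + 0.376·(0.587−0.538) = +0.113.

+0.11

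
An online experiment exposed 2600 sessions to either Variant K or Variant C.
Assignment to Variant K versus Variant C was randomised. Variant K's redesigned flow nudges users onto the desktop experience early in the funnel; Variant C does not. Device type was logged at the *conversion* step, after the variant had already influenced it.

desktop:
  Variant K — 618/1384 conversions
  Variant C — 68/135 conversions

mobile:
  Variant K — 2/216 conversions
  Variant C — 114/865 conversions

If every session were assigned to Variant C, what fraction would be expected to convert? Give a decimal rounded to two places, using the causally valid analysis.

Device type is recorded after the variant and is itself shifted by it — it sits on the causal path from variant to outcome. Conditioning on a mediator would strip out part of the effect we want; the pooled comparison gives the total causal effect.
So P(outcome | do(Variant C)) is just the pooled rate for Variant C: 182/1000 = 0.182.

0.18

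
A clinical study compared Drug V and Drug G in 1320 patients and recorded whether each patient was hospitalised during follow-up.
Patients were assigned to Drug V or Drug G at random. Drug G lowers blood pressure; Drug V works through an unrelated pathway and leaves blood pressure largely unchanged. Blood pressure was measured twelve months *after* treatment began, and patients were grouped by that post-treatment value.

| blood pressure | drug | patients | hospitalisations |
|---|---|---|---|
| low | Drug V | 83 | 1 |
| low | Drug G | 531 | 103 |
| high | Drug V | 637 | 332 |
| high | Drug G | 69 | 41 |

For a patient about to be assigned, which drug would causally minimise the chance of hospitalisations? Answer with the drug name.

Drug G

Blood pressure is recorded after the drug and is itself shifted by it — it sits on the causal path from drug to outcome. Conditioning on a mediator would strip out part of the effect we want; the pooled comparison gives the total causal effect.
Pooled: Drug V 46.2% vs Drug G 24.0%; Drug G is lower overall.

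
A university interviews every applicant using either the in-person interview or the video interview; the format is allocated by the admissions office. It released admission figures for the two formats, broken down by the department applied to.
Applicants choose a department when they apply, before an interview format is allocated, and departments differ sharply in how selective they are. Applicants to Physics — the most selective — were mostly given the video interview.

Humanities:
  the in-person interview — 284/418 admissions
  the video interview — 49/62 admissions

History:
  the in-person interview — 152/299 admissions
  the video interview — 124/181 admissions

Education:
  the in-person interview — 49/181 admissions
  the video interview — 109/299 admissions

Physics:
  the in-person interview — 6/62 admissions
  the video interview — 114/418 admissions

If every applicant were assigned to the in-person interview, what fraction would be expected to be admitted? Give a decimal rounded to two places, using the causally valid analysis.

0.39

Within every department level the video interview has the higher rate, yet pooled the in-person interview does — Simpson's reversal.
Department satisfies the back-door criterion: it is not a descendant of the interview format, and it blocks the spurious path from interview format to outcome. Adjusting for it (i.e., using the within-department rates) gives the causal effect.
Standardising the in-person interview to the population department mix: 0.250·284/418 + 0.250·152/299 + 0.250·49/181 + 0.250·6/62 = 0.389.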